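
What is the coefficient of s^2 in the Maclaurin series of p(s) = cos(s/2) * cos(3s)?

-37/8

Multiply the two series term by term and collect like powers.
p(0) = 1
p′(0) = 0
p′′(0) = -37/4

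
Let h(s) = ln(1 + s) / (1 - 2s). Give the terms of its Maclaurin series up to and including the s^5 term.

391*s^5/30 + 77*s^4/12 + 10*s^3/3 + 3*s^2/2 + s

Write out both Maclaurin series and multiply, keeping only the needed powers.
[s^0] = 0;  [s^1] = 1;  [s^2] = 3/2;  [s^3] = 10/3;  [s^4] = 77/12;  [s^5] = 391/30.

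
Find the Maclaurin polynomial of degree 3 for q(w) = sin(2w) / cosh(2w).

Divide the numerator series by the denominator series (power-series long division).
q(0) = 0
q′(0) = 2
q′′(0) = 0
q′′′(0) = -32
The Taylor polynomial is Σ q^(k)(0)/k! · w^k.

-16*w^3/3 + 2*w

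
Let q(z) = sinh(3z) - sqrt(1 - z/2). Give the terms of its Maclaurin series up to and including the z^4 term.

Add the two expansions coefficient-wise.
q(0) = -1
q′(0) = 13/4
q′′(0) = 1/16
q′′′(0) = 1731/64
q^(4)(0) = 15/256

5*z^4/2048 + 577*z^3/128 + z^2/32 + 13*z/4 - 1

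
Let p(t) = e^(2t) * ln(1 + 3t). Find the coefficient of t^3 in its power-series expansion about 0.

6

Write out both Maclaurin series and multiply, keeping only the needed powers.
p(0) = 0
p′(0) = 3
p′′(0) = 3
p′′′(0) = 36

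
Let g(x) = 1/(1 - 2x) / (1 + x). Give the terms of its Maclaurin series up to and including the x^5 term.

Write out both Maclaurin series and multiply, keeping only the needed powers.
g(0) = 1
g′(0) = 1
g′′(0) = 6
g′′′(0) = 30
g^(4)(0) = 264
g^(5)(0) = 2520
The Taylor polynomial is Σ g^(k)(0)/k! · x^k.

21*x^5 + 11*x^4 + 5*x^3 + 3*x^2 + x + 1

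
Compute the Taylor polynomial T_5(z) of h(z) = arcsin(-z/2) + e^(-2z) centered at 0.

-1033*z^5/3840 + 2*z^4/3 - 65*z^3/48 + 2*z^2 - 5*z/2 + 1

Expand each term separately and add.
h(0) = 1
h′(0) = -5/2
h′′(0) = 4
h′′′(0) = -65/8
h^(4)(0) = 16
h^(5)(0) = -1033/32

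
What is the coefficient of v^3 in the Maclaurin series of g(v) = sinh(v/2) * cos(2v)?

Expand each factor separately, then convolve coefficients.
g(0) = 0
g′(0) = 1/2
g′′(0) = 0
g′′′(0) = -47/8
Then c_k = g^(k)(0)/k! gives each Taylor coefficient.

-47/48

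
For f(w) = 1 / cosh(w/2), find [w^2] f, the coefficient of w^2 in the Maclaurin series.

-1/8

Invert the denominator's series and multiply.
f(0) = 1
f′(0) = 0
f′′(0) = -1/4
Dividing each by k! gives the coefficients c_0, ..., c_2.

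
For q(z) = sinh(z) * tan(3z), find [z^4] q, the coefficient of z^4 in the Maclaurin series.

Write out both Maclaurin series and multiply, keeping only the needed powers.
So c_4 = q^(4)(0)/4! = 19/2.

19/2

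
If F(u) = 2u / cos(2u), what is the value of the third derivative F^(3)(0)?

24

Write the quotient as an unknown series and match coefficients against numerator = denominator · series.
The coefficient of u^3 in the expansion is 4, so F′′′(0) = 3! * (4) = 24.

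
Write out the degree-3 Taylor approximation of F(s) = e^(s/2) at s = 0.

F(0) = 1
F′(0) = 1/2
F′′(0) = 1/4
F′′′(0) = 1/8
Then c_k = F^(k)(0)/k! gives each Taylor coefficient.

s^3/48 + s^2/8 + s/2 + 1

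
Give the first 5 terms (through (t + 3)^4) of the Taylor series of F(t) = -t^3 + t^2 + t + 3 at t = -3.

-(t + 3)^3 + 10*(t + 3)^2 - 32*(t + 3) + 36

F(-3) = 36
F′(-3) = -32
F′′(-3) = 20
F′′′(-3) = -6
F^(4)(-3) = 0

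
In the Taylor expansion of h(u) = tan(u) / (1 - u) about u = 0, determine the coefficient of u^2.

1

Multiply the two series term by term and collect like powers.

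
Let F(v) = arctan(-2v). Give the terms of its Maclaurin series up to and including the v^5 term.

-32*v^5/5 + 8*v^3/3 - 2*v

[v^0] = 0;  [v^1] = -2;  [v^2] = 0;  [v^3] = 8/3;  [v^4] = 0;  [v^5] = -32/5.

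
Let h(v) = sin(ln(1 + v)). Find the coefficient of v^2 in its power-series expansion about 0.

Substitute the inner expansion into the outer series and collect powers.
h(0) = 0
h′(0) = 1
h′′(0) = -1

-1/2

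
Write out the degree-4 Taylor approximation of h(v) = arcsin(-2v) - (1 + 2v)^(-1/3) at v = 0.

-560*v^4/243 + 4*v^3/81 - 8*v^2/9 - 4*v/3 - 1

Combine the two series term by term.
[v^0] = -1;  [v^1] = -4/3;  [v^2] = -8/9;  [v^3] = 4/81;  [v^4] = -560/243.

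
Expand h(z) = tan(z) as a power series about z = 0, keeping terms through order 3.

z^3/3 + z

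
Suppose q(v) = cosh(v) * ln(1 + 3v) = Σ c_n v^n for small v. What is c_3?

Write out both Maclaurin series and multiply, keeping only the needed powers.
[v^0] = 0;  [v^1] = 3;  [v^2] = -9/2;  [v^3] = 21/2.

21/2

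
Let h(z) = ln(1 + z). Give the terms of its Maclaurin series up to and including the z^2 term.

-z^2/2 + z

h(0) = 0
h′(0) = 1
h′′(0) = -1
Then c_k = h^(k)(0)/k! gives each Taylor coefficient.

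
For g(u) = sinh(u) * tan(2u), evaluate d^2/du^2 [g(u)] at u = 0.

Take the Cauchy product of the two expansions.
From the series, [u^2] g = 2; multiply by 2! = 2 to get 4.

4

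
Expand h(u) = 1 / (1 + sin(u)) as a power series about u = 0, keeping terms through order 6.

17*u^6/45 - 61*u^5/120 + 2*u^4/3 - 5*u^3/6 + u^2 - u + 1

Write 1/(1+u) = 1 - u + u^2 - u^3 + ... and substitute the series for u.
[u^0] = 1;  [u^1] = -1;  [u^2] = 1;  [u^3] = -5/6;  [u^4] = 2/3;  [u^5] = -61/120;  [u^6] = 17/45.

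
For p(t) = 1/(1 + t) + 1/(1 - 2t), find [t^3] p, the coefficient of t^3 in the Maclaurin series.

Combine the two series term by term.
p(0) = 2
p′(0) = 1
p′′(0) = 10
p′′′(0) = 42
Then c_k = p^(k)(0)/k! gives each Taylor coefficient.

7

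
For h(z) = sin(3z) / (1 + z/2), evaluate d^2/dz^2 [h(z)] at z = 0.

Take the Cauchy product of the two expansions.
The coefficient of z^2 in the expansion is -3/2, so h′′(0) = 2! * (-3/2) = -3.

-3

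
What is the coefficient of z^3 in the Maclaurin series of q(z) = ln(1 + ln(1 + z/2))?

Substitute the inner expansion into the outer series and collect powers.

7/48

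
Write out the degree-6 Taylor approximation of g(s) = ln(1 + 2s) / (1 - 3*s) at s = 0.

Expand 1/(denominator) as a geometric series and multiply by the numerator's series.
g(0) = 0
g′(0) = 2
g′′(0) = 8
g′′′(0) = 88
g^(4)(0) = 960
g^(5)(0) = 15168
g^(6)(0) = 265344

5528*s^6/15 + 632*s^5/5 + 40*s^4 + 44*s^3/3 + 4*s^2 + 2*s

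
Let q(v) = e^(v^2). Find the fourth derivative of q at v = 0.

12

Differentiate repeatedly and evaluate at the center.
The coefficient of v^4 in the expansion is 1/2, so q^(4)(0) = 4! * (1/2) = 12.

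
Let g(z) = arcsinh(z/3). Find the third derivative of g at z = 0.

Compute the successive derivatives at the expansion point and divide by k!.
From the series, [z^3] g = -1/162; multiply by 3! = 6 to get -1/27.

-1/27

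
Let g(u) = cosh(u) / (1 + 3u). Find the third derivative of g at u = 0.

-171

Expand each factor separately, then convolve coefficients.
The coefficient of u^3 in the expansion is -57/2, so g′′′(0) = 3! * (-57/2) = -171.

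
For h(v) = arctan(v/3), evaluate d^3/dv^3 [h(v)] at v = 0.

From the series, [v^3] h = -1/81; multiply by 3! = 6 to get -2/27.

-2/27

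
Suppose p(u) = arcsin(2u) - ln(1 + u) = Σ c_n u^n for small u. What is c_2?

1/2

Add the two expansions coefficient-wise.
[u^0] = 0;  [u^1] = 1;  [u^2] = 1/2.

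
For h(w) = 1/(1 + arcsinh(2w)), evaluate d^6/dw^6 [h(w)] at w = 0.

Compose series: expand the inner function first, then feed it into the outer expansion.
From the series, [w^6] h = 1472/45; multiply by 6! = 720 to get 23552.

23552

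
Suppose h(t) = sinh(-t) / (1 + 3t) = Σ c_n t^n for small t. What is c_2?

3

Take the Cauchy product of the two expansions.
h(0) = 0
h′(0) = -1
h′′(0) = 6
So c_2 = h′′(0)/2! = 3.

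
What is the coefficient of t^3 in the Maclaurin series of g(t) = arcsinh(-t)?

1/6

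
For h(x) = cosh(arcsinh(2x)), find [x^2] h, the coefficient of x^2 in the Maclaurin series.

2

Let u equal the inner series; expand the outer function in u and truncate.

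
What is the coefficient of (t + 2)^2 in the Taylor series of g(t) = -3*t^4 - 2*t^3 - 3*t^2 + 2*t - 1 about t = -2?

-63

Use the known series and substitute for the argument.
[(t + 2)^0] = -49;  [(t + 2)^1] = 86;  [(t + 2)^2] = -63.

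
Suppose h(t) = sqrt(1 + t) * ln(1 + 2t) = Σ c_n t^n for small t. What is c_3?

17/12

Expand each factor separately, then convolve coefficients.
h(0) = 0
h′(0) = 2
h′′(0) = -2
h′′′(0) = 17/2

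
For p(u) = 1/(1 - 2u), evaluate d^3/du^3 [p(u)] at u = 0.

The coefficient of u^3 in the expansion is 8, so p′′′(0) = 3! * (8) = 48.

48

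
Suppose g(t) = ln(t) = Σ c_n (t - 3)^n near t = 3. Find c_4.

g(3) = ln(3)
g′(3) = 1/3
g′′(3) = -1/9
g′′′(3) = 2/27
g^(4)(3) = -2/27
Dividing each by k! gives the coefficients c_0, ..., c_4.

-1/324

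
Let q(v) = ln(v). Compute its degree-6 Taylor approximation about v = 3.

q(3) = ln(3)
q′(3) = 1/3
q′′(3) = -1/9
q′′′(3) = 2/27
q^(4)(3) = -2/27
q^(5)(3) = 8/81
q^(6)(3) = -40/243

-(v - 3)^6/4374 + (v - 3)^5/1215 - (v - 3)^4/324 + (v - 3)^3/81 - (v - 3)^2/18 + (v - 3)/3 + ln(3)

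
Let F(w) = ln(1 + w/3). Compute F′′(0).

The coefficient of w^2 in the expansion is -1/18, so F′′(0) = 2! * (-1/18) = -1/9.

-1/9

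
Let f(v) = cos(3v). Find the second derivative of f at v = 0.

-9

Use the known series and substitute for the argument.
From the series, [v^2] f = -9/2; multiply by 2! = 2 to get -9.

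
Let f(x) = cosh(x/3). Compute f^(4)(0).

1/81

Compute the successive derivatives at the expansion point and divide by k!.
The coefficient of x^4 in the expansion is 1/1944, so f^(4)(0) = 4! * (1/1944) = 1/81.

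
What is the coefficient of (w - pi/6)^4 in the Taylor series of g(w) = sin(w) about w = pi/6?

Apply the Taylor formula c_k = f^(k)(a)/k!.

1/48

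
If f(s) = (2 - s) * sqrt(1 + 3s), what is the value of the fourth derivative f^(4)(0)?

-1539/8

Multiply each power in the prefactor through the base expansion.
From the series, [s^4] f = -513/64; multiply by 4! = 24 to get -1539/8.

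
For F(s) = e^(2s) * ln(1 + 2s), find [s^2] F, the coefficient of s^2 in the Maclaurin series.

2

Take the Cauchy product of the two expansions.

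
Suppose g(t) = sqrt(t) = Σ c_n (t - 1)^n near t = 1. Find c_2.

[(t - 1)^0] = 1;  [(t - 1)^1] = 1/2;  [(t - 1)^2] = -1/8.

-1/8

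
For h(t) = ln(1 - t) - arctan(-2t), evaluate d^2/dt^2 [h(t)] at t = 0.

Expand each term separately and add.
The coefficient of t^2 in the expansion is -1/2, so h′′(0) = 2! * (-1/2) = -1.

-1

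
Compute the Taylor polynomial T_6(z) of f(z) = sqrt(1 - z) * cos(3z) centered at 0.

Take the Cauchy product of the two expansions.

-6549*z^6/5120 - 367*z^5/256 + 499*z^4/128 + 35*z^3/16 - 37*z^2/8 - z/2 + 1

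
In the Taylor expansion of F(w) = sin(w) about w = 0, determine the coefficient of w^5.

1/120

Use the known series and substitute for the argument.
So c_5 = F^(5)(0)/5! = 1/120.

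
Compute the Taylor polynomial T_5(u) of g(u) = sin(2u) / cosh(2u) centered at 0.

48*u^5/5 - 16*u^3/3 + 2*u

Divide the numerator series by the denominator series (power-series long division).
g(0) = 0
g′(0) = 2
g′′(0) = 0
g′′′(0) = -32
g^(4)(0) = 0
g^(5)(0) = 1152
Dividing each by k! gives the coefficients c_0, ..., c_5.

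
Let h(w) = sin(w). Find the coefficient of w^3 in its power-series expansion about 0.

[w^0] = 0;  [w^1] = 1;  [w^2] = 0;  [w^3] = -1/6.

-1/6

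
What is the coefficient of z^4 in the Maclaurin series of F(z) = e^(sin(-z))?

Compose series: expand the inner function first, then feed it into the outer expansion.
F(0) = 1
F′(0) = -1
F′′(0) = 1
F′′′(0) = 0
F^(4)(0) = -3
So c_4 = F^(4)(0)/4! = -1/8.

-1/8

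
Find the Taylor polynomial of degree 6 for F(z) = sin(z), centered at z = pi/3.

-sqrt(3)*(z - pi/3)^6/1440 + (z - pi/3)^5/240 + sqrt(3)*(z - pi/3)^4/48 - (z - pi/3)^3/12 - sqrt(3)*(z - pi/3)^2/4 + (z - pi/3)/2 + sqrt(3)/2

F(pi/3) = sqrt(3)/2
F′(pi/3) = 1/2
F′′(pi/3) = -sqrt(3)/2
F′′′(pi/3) = -1/2
F^(4)(pi/3) = sqrt(3)/2
F^(5)(pi/3) = 1/2
F^(6)(pi/3) = -sqrt(3)/2
Then c_k = F^(k)(pi/3)/k! gives each Taylor coefficient.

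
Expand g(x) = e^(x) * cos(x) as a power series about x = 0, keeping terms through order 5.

Multiply the two series term by term and collect like powers.
g(0) = 1
g′(0) = 1
g′′(0) = 0
g′′′(0) = -2
g^(4)(0) = -4
g^(5)(0) = -4
Dividing each by k! gives the coefficients c_0, ..., c_5.

-x^5/30 - x^4/6 - x^3/3 + x + 1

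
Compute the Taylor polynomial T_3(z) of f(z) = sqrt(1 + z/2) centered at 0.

Differentiate repeatedly and evaluate at the center.
[z^0] = 1;  [z^1] = 1/4;  [z^2] = -1/32;  [z^3] = 1/128.

z^3/128 - z^2/32 + z/4 + 1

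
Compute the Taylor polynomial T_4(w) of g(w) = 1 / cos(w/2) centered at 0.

5*w^4/384 + w^2/8 + 1

Divide the numerator series by the denominator series (power-series long division).
g(0) = 1
g′(0) = 0
g′′(0) = 1/4
g′′′(0) = 0
g^(4)(0) = 5/16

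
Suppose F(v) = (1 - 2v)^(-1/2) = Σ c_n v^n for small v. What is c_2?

Compute the successive derivatives at the expansion point and divide by k!.
So c_2 = F′′(0)/2! = 3/2.

3/2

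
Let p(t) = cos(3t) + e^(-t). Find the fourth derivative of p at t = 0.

82

Expand each term separately and add.
From the series, [t^4] p = 41/12; multiply by 4! = 24 to get 82.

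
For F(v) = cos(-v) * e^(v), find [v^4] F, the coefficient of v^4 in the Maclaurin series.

-1/6

Expand each factor separately, then convolve coefficients.
F(0) = 1
F′(0) = 1
F′′(0) = 0
F′′′(0) = -2
F^(4)(0) = -4
So c_4 = F^(4)(0)/4! = -1/6.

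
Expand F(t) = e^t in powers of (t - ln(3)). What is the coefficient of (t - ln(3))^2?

F(ln(3)) = 3
F′(ln(3)) = 3
F′′(ln(3)) = 3
Dividing each by k! gives the coefficients c_0, ..., c_2.

3/2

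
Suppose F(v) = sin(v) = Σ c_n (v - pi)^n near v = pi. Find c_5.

F(pi) = 0
F′(pi) = -1
F′′(pi) = 0
F′′′(pi) = 1
F^(4)(pi) = 0
F^(5)(pi) = -1

-1/120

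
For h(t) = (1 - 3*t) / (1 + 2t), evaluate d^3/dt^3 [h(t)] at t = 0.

-120

Shift and add copies of the series according to the polynomial's terms.
The coefficient of t^3 in the expansion is -20, so h′′′(0) = 3! * (-20) = -120.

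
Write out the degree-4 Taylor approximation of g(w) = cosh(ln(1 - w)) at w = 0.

Substitute the inner expansion into the outer series and collect powers.
g(0) = 1
g′(0) = 0
g′′(0) = 1
g′′′(0) = 3
g^(4)(0) = 12

w^4/2 + w^3/2 + w^2/2 + 1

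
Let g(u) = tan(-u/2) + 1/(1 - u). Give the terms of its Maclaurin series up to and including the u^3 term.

23*u^3/24 + u^2 + u/2 + 1

Combine the two series term by term.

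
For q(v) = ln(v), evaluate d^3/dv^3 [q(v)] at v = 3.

Differentiate repeatedly and evaluate at the center.
From the series, [(v - 3)^3] q = 1/81; multiply by 3! = 6 to get 2/27.

2/27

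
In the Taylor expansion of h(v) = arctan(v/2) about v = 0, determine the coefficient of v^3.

-1/24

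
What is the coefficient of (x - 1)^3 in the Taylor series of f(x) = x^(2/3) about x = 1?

4/81

[(x - 1)^0] = 1;  [(x - 1)^1] = 2/3;  [(x - 1)^2] = -1/9;  [(x - 1)^3] = 4/81.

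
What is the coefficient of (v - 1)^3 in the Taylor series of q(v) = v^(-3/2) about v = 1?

[(v - 1)^0] = 1;  [(v - 1)^1] = -3/2;  [(v - 1)^2] = 15/8;  [(v - 1)^3] = -35/16.

-35/16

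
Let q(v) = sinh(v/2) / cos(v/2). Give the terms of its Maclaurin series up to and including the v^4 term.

v^3/12 + v/2

Divide the numerator series by the denominator series (power-series long division).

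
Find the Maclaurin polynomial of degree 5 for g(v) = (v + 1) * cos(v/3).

v^5/1944 + v^4/1944 - v^3/18 - v^2/18 + v + 1

Multiply each power in the prefactor through the base expansion.
g(0) = 1
g′(0) = 1
g′′(0) = -1/9
g′′′(0) = -1/3
g^(4)(0) = 1/81
g^(5)(0) = 5/81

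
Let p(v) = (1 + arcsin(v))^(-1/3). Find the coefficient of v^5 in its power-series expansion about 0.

Substitute the inner expansion into the outer series and collect powers.
[v^0] = 1;  [v^1] = -1/3;  [v^2] = 2/9;  [v^3] = -37/162;  [v^4] = 53/243;  [v^5] = -6889/29160.

-6889/29160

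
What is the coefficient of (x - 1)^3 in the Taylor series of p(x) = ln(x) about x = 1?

1/3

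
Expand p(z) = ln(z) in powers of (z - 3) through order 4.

-(z - 3)^4/324 + (z - 3)^3/81 - (z - 3)^2/18 + (z - 3)/3 + ln(3)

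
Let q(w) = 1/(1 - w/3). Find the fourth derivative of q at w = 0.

The coefficient of w^4 in the expansion is 1/81, so q^(4)(0) = 4! * (1/81) = 8/27.

8/27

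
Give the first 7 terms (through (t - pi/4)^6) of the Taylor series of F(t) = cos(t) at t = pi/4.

Compute the successive derivatives at the expansion point and divide by k!.
F(pi/4) = sqrt(2)/2
F′(pi/4) = -sqrt(2)/2
F′′(pi/4) = -sqrt(2)/2
F′′′(pi/4) = sqrt(2)/2
F^(4)(pi/4) = sqrt(2)/2
F^(5)(pi/4) = -sqrt(2)/2
F^(6)(pi/4) = -sqrt(2)/2

-sqrt(2)*(t - pi/4)^6/1440 - sqrt(2)*(t - pi/4)^5/240 + sqrt(2)*(t - pi/4)^4/48 + sqrt(2)*(t - pi/4)^3/12 - sqrt(2)*(t - pi/4)^2/4 - sqrt(2)*(t - pi/4)/2 + sqrt(2)/2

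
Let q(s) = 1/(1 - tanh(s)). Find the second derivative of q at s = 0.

2

Let u equal the inner series; expand the outer function in u and truncate.
From the series, [s^2] q = 1; multiply by 2! = 2 to get 2.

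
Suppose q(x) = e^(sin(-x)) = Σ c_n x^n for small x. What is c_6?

Let u equal the inner series; expand the outer function in u and truncate.
[x^0] = 1;  [x^1] = -1;  [x^2] = 1/2;  [x^3] = 0;  [x^4] = -1/8;  [x^5] = 1/15;  [x^6] = -1/240.
So c_6 = q^(6)(0)/6! = -1/240.

-1/240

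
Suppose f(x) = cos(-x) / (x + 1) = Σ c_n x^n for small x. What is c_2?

Multiply the numerator's expansion by the denominator's geometric series.
f(0) = 1
f′(0) = -1
f′′(0) = 1
So c_2 = f′′(0)/2! = 1/2.

1/2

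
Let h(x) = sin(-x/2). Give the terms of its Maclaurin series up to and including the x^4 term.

Use the known series and substitute for the argument.
h(0) = 0
h′(0) = -1/2
h′′(0) = 0
h′′′(0) = 1/8
h^(4)(0) = 0
Dividing each by k! gives the coefficients c_0, ..., c_4.

x^3/48 - x/2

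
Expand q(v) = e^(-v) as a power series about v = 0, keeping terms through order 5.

-v^5/120 + v^4/24 - v^3/6 + v^2/2 - v + 1

q(0) = 1
q′(0) = -1
q′′(0) = 1
q′′′(0) = -1
q^(4)(0) = 1
q^(5)(0) = -1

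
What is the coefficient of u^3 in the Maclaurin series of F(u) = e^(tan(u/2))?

1/16

Let u equal the inner series; expand the outer function in u and truncate.
F(0) = 1
F′(0) = 1/2
F′′(0) = 1/4
F′′′(0) = 3/8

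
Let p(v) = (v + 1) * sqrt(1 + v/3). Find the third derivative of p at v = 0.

-5/72

Multiply each power in the prefactor through the base expansion.
The coefficient of v^3 in the expansion is -5/432, so p′′′(0) = 3! * (-5/432) = -5/72.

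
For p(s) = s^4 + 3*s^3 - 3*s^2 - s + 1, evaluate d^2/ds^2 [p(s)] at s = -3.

From the series, [(s + 3)^2] p = 24; multiply by 2! = 2 to get 48.

48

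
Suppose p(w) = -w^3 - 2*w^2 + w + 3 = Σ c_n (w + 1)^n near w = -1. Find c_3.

Apply the Taylor formula c_k = f^(k)(a)/k!.
p(-1) = 1
p′(-1) = 2
p′′(-1) = 2
p′′′(-1) = -6
So c_3 = p′′′(-1)/3! = -1.

-1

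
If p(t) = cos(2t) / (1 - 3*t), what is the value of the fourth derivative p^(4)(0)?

1528

Expand 1/(denominator) as a geometric series and multiply by the numerator's series.
The coefficient of t^4 in the expansion is 191/3, so p^(4)(0) = 4! * (191/3) = 1528.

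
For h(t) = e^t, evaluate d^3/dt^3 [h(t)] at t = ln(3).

From the series, [(t - ln(3))^3] h = 1/2; multiply by 3! = 6 to get 3.

3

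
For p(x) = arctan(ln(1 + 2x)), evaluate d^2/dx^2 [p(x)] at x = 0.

Plug the Maclaurin series of the inner function into that of the outer and collect terms.
The coefficient of x^2 in the expansion is -2, so p′′(0) = 2! * (-2) = -4.

-4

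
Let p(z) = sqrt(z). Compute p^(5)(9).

Differentiate repeatedly and evaluate at the center.
The coefficient of (z - 9)^5 in the expansion is 7/5038848, so p^(5)(9) = 5! * (7/5038848) = 35/209952.

35/209952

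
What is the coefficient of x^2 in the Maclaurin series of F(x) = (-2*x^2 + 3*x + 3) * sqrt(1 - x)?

-31/8

Multiply each power in the prefactor through the base expansion.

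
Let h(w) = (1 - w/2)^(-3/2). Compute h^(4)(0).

The coefficient of w^4 in the expansion is 315/2048, so h^(4)(0) = 4! * (315/2048) = 945/256.

945/256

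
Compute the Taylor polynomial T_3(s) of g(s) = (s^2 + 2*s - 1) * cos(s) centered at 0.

-s^3 + 3*s^2/2 + 2*s - 1

Distribute the polynomial across the series and collect like powers.
[s^0] = -1;  [s^1] = 2;  [s^2] = 3/2;  [s^3] = -1.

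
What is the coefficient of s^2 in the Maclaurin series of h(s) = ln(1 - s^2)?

[s^0] = 0;  [s^1] = 0;  [s^2] = -1.

-1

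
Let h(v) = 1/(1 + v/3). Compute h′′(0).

The coefficient of v^2 in the expansion is 1/9, so h′′(0) = 2! * (1/9) = 2/9.

2/9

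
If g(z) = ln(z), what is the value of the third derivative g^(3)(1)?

2

The coefficient of (z - 1)^3 in the expansion is 1/3, so g′′′(1) = 3! * (1/3) = 2.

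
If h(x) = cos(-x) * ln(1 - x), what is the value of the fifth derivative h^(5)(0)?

Take the Cauchy product of the two expansions.
From the series, [x^5] h = -3/40; multiply by 5! = 120 to get -9.

-9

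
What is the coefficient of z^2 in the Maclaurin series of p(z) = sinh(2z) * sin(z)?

Expand each factor separately, then convolve coefficients.
p(0) = 0
p′(0) = 0
p′′(0) = 4
So c_2 = p′′(0)/2! = 2.

2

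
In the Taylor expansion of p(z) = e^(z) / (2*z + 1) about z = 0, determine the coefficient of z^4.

Use 1/(1 - r) = Σ r^k on the denominator, then take the Cauchy product.
So c_4 = p^(4)(0)/4! = 233/24.

233/24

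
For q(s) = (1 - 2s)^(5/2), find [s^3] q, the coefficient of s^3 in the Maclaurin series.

-5/2

q(0) = 1
q′(0) = -5
q′′(0) = 15
q′′′(0) = -15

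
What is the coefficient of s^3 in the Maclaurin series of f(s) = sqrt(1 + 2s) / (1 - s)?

2

Write out both Maclaurin series and multiply, keeping only the needed powers.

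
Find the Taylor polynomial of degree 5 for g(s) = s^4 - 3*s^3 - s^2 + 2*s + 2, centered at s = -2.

(s + 2)^4 - 11*(s + 2)^3 + 41*(s + 2)^2 - 62*(s + 2) + 34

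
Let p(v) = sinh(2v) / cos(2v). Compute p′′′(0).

32

Invert the denominator's series and multiply.
The coefficient of v^3 in the expansion is 16/3, so p′′′(0) = 3! * (16/3) = 32.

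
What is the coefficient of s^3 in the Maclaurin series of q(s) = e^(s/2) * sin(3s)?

Multiply the two series term by term and collect like powers.
q(0) = 0
q′(0) = 3
q′′(0) = 3
q′′′(0) = -99/4
So c_3 = q′′′(0)/3! = -33/8.

-33/8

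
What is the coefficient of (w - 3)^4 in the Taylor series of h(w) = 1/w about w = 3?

1/243

Differentiate repeatedly and evaluate at the center.
h(3) = 1/3
h′(3) = -1/9
h′′(3) = 2/27
h′′′(3) = -2/27
h^(4)(3) = 8/81
Dividing each by k! gives the coefficients c_0, ..., c_4.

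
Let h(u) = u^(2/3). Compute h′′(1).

-2/9

The coefficient of (u - 1)^2 in the expansion is -1/9, so h′′(1) = 2! * (-1/9) = -2/9.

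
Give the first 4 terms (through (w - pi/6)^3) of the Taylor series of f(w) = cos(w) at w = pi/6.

Use the known series and substitute for the argument.
f(pi/6) = sqrt(3)/2
f′(pi/6) = -1/2
f′′(pi/6) = -sqrt(3)/2
f′′′(pi/6) = 1/2

(w - pi/6)^3/12 - sqrt(3)*(w - pi/6)^2/4 - (w - pi/6)/2 + sqrt(3)/2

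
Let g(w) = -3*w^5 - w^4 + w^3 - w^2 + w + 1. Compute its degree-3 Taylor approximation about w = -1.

Differentiate repeatedly and evaluate at the center.

-25*(w + 1)^3 + 20*(w + 1)^2 - 5*(w + 1)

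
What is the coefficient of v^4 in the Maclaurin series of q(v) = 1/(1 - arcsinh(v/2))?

1/24

Let u equal the inner series; expand the outer function in u and truncate.
[v^0] = 1;  [v^1] = 1/2;  [v^2] = 1/4;  [v^3] = 5/48;  [v^4] = 1/24.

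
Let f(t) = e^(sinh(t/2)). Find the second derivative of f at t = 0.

Substitute the inner expansion into the outer series and collect powers.
The coefficient of t^2 in the expansion is 1/8, so f′′(0) = 2! * (1/8) = 1/4.

1/4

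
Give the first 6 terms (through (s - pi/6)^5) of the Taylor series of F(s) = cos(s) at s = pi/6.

-(s - pi/6)^5/240 + sqrt(3)*(s - pi/6)^4/48 + (s - pi/6)^3/12 - sqrt(3)*(s - pi/6)^2/4 - (s - pi/6)/2 + sqrt(3)/2

F(pi/6) = sqrt(3)/2
F′(pi/6) = -1/2
F′′(pi/6) = -sqrt(3)/2
F′′′(pi/6) = 1/2
F^(4)(pi/6) = sqrt(3)/2
F^(5)(pi/6) = -1/2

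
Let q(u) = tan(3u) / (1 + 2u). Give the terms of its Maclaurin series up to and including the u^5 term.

582*u^5/5 - 42*u^4 + 21*u^3 - 6*u^2 + 3*u

Take the Cauchy product of the two expansions.
[u^0] = 0;  [u^1] = 3;  [u^2] = -6;  [u^3] = 21;  [u^4] = -42;  [u^5] = 582/5.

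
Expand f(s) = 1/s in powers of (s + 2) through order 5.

-(s + 2)^5/64 - (s + 2)^4/32 - (s + 2)^3/16 - (s + 2)^2/8 - (s + 2)/4 - 1/2

[(s + 2)^0] = -1/2;  [(s + 2)^1] = -1/4;  [(s + 2)^2] = -1/8;  [(s + 2)^3] = -1/16;  [(s + 2)^4] = -1/32;  [(s + 2)^5] = -1/64.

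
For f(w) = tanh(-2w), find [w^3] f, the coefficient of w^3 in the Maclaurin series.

8/3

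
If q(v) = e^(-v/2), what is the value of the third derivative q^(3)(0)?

Apply the Taylor formula c_k = f^(k)(a)/k!.
The coefficient of v^3 in the expansion is -1/48, so q′′′(0) = 3! * (-1/48) = -1/8.

-1/8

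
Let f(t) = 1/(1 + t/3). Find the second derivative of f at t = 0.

Differentiate repeatedly and evaluate at the center.
The coefficient of t^2 in the expansion is 1/9, so f′′(0) = 2! * (1/9) = 2/9.

2/9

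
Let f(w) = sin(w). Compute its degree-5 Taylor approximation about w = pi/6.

f(pi/6) = 1/2
f′(pi/6) = sqrt(3)/2
f′′(pi/6) = -1/2
f′′′(pi/6) = -sqrt(3)/2
f^(4)(pi/6) = 1/2
f^(5)(pi/6) = sqrt(3)/2
Then c_k = f^(k)(pi/6)/k! gives each Taylor coefficient.

sqrt(3)*(w - pi/6)^5/240 + (w - pi/6)^4/48 - sqrt(3)*(w - pi/6)^3/12 - (w - pi/6)^2/4 + sqrt(3)*(w - pi/6)/2 + 1/2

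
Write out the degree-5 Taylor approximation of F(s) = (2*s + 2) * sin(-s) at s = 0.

Distribute the polynomial across the series and collect like powers.
F(0) = 0
F′(0) = -2
F′′(0) = -4
F′′′(0) = 2
F^(4)(0) = 8
F^(5)(0) = -2
Then c_k = F^(k)(0)/k! gives each Taylor coefficient.

-s^5/60 + s^4/3 + s^3/3 - 2*s^2 - 2*s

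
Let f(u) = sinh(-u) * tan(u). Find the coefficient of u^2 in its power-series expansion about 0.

Expand each factor separately, then convolve coefficients.
f(0) = 0
f′(0) = 0
f′′(0) = -2
So c_2 = f′′(0)/2! = -1.

-1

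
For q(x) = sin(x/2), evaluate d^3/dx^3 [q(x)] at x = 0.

-1/8

The coefficient of x^3 in the expansion is -1/48, so q′′′(0) = 3! * (-1/48) = -1/8.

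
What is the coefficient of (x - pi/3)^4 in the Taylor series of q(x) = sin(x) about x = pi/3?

sqrt(3)/48

q(pi/3) = sqrt(3)/2
q′(pi/3) = 1/2
q′′(pi/3) = -sqrt(3)/2
q′′′(pi/3) = -1/2
q^(4)(pi/3) = sqrt(3)/2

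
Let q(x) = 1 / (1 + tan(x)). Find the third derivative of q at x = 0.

-8

Expand as Σ (-1)^k u^k with u equal to the inner function's series.
From the series, [x^3] q = -4/3; multiply by 3! = 6 to get -8.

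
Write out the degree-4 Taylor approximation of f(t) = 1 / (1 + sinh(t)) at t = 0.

Expand as Σ (-1)^k u^k with u equal to the inner function's series.
f(0) = 1
f′(0) = -1
f′′(0) = 2
f′′′(0) = -7
f^(4)(0) = 32
Dividing each by k! gives the coefficients c_0, ..., c_4.

4*t^4/3 - 7*t^3/6 + t^2 - t + 1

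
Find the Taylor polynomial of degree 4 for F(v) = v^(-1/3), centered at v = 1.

[(v - 1)^0] = 1;  [(v - 1)^1] = -1/3;  [(v - 1)^2] = 2/9;  [(v - 1)^3] = -14/81;  [(v - 1)^4] = 35/243.

35*(v - 1)^4/243 - 14*(v - 1)^3/81 + 2*(v - 1)^2/9 - (v - 1)/3 + 1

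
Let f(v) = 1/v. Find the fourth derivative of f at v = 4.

The coefficient of (v - 4)^4 in the expansion is 1/1024, so f^(4)(4) = 4! * (1/1024) = 3/128.

3/128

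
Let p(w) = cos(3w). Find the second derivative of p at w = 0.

Apply the Taylor formula c_k = f^(k)(a)/k!.
The coefficient of w^2 in the expansion is -9/2, so p′′(0) = 2! * (-9/2) = -9.

-9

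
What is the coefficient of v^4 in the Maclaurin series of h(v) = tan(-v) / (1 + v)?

4/3

Take the Cauchy product of the two expansions.
h(0) = 0
h′(0) = -1
h′′(0) = 2
h′′′(0) = -8
h^(4)(0) = 32
So c_4 = h^(4)(0)/4! = 4/3.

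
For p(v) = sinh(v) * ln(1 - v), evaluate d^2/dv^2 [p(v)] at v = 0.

-2

Take the Cauchy product of the two expansions.
The coefficient of v^2 in the expansion is -1, so p′′(0) = 2! * (-1) = -2.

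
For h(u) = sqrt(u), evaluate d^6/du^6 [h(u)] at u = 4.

The coefficient of (u - 4)^6 in the expansion is -21/2097152, so h^(6)(4) = 6! * (-21/2097152) = -945/131072.

-945/131072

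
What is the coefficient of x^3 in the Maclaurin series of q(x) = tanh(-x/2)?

1/24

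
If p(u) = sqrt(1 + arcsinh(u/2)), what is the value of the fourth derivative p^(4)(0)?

Let u equal the inner series; expand the outer function in u and truncate.
From the series, [u^4] p = 1/6144; multiply by 4! = 24 to get 1/256.

1/256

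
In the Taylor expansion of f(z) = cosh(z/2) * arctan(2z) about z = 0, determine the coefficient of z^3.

Take the Cauchy product of the two expansions.
[z^0] = 0;  [z^1] = 2;  [z^2] = 0;  [z^3] = -29/12.
So c_3 = f′′′(0)/3! = -29/12.

-29/12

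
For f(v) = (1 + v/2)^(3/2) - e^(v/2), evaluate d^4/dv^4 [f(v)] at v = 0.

Expand each term separately and add.
From the series, [v^4] f = -7/6144; multiply by 4! = 24 to get -7/256.

-7/256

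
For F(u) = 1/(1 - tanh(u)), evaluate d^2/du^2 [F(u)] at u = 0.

Compose series: expand the inner function first, then feed it into the outer expansion.
From the series, [u^2] F = 1; multiply by 2! = 2 to get 2.

2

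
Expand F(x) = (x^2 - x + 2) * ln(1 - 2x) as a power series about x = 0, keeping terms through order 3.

Multiply each power in the prefactor through the base expansion.
F(0) = 0
F′(0) = -4
F′′(0) = -4
F′′′(0) = -32
The Taylor polynomial is Σ F^(k)(0)/k! · x^k.

-16*x^3/3 - 2*x^2 - 4*x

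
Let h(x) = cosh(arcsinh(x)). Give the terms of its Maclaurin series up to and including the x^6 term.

Compose series: expand the inner function first, then feed it into the outer expansion.

x^6/16 - x^4/8 + x^2/2 + 1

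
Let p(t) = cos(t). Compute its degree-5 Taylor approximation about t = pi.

p(pi) = -1
p′(pi) = 0
p′′(pi) = 1
p′′′(pi) = 0
p^(4)(pi) = -1
p^(5)(pi) = 0
The Taylor polynomial is Σ p^(k)(pi)/k! · (t - pi)^k.

-(t - pi)^4/24 + (t - pi)^2/2 - 1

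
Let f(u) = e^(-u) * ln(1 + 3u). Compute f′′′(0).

90

Multiply the two series term by term and collect like powers.
The coefficient of u^3 in the expansion is 15, so f′′′(0) = 3! * (15) = 90.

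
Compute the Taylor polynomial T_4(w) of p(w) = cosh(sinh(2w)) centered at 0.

Substitute the inner expansion into the outer series and collect powers.
p(0) = 1
p′(0) = 0
p′′(0) = 4
p′′′(0) = 0
p^(4)(0) = 80

10*w^4/3 + 2*w^2 + 1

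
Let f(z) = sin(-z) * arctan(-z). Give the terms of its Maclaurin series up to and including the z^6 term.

19*z^6/72 - z^4/2 + z^2

Take the Cauchy product of the two expansions.
f(0) = 0
f′(0) = 0
f′′(0) = 2
f′′′(0) = 0
f^(4)(0) = -12
f^(5)(0) = 0
f^(6)(0) = 190
Dividing each by k! gives the coefficients c_0, ..., c_6.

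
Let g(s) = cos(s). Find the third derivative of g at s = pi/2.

1

From the series, [(s - pi/2)^3] g = 1/6; multiply by 3! = 6 to get 1.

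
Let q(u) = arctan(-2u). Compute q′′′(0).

The coefficient of u^3 in the expansion is 8/3, so q′′′(0) = 3! * (8/3) = 16.

16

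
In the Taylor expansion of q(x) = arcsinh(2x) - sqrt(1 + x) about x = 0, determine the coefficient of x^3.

-67/48

Add the two expansions coefficient-wise.
[x^0] = -1;  [x^1] = 3/2;  [x^2] = 1/8;  [x^3] = -67/48.
So c_3 = q′′′(0)/3! = -67/48.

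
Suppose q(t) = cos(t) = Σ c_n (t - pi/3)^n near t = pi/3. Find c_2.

Compute the successive derivatives at the expansion point and divide by k!.
q(pi/3) = 1/2
q′(pi/3) = -sqrt(3)/2
q′′(pi/3) = -1/2
So c_2 = q′′(pi/3)/2! = -1/4.

-1/4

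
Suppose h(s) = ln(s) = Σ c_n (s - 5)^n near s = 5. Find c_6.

-1/93750

Use the known series and substitute for the argument.
h(5) = ln(5)
h′(5) = 1/5
h′′(5) = -1/25
h′′′(5) = 2/125
h^(4)(5) = -6/625
h^(5)(5) = 24/3125
h^(6)(5) = -24/3125
So c_6 = h^(6)(5)/6! = -1/93750.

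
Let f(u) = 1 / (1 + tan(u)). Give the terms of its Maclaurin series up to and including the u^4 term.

5*u^4/3 - 4*u^3/3 + u^2 - u + 1

Write 1/(1+u) = 1 - u + u^2 - u^3 + ... and substitute the series for u.
f(0) = 1
f′(0) = -1
f′′(0) = 2
f′′′(0) = -8
f^(4)(0) = 40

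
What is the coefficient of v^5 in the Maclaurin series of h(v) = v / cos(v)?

5/24

Write the quotient as an unknown series and match coefficients against numerator = denominator · series.
h(0) = 0
h′(0) = 1
h′′(0) = 0
h′′′(0) = 3
h^(4)(0) = 0
h^(5)(0) = 25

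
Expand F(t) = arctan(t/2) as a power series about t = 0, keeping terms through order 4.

-t^3/24 + t/2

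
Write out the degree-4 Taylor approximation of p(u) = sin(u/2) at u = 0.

Differentiate repeatedly and evaluate at the center.
[u^0] = 0;  [u^1] = 1/2;  [u^2] = 0;  [u^3] = -1/48;  [u^4] = 0.

-u^3/48 + u/2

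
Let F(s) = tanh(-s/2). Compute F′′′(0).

Differentiate repeatedly and evaluate at the center.
From the series, [s^3] F = 1/24; multiply by 3! = 6 to get 1/4.

1/4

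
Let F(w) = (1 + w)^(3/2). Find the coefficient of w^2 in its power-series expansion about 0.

Use the known series and substitute for the argument.
[w^0] = 1;  [w^1] = 3/2;  [w^2] = 3/8.

3/8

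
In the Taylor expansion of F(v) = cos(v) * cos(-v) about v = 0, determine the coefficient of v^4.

1/3

Write out both Maclaurin series and multiply, keeping only the needed powers.
[v^0] = 1;  [v^1] = 0;  [v^2] = -1;  [v^3] = 0;  [v^4] = 1/3.
So c_4 = F^(4)(0)/4! = 1/3.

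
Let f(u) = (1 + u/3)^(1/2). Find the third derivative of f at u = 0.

1/72

From the series, [u^3] f = 1/432; multiply by 3! = 6 to get 1/72.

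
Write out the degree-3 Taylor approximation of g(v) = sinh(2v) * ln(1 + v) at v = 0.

-v^3 + 2*v^2

Take the Cauchy product of the two expansions.
g(0) = 0
g′(0) = 0
g′′(0) = 4
g′′′(0) = -6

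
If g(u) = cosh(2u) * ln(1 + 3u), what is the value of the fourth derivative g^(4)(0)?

-702

Write out both Maclaurin series and multiply, keeping only the needed powers.
The coefficient of u^4 in the expansion is -117/4, so g^(4)(0) = 4! * (-117/4) = -702.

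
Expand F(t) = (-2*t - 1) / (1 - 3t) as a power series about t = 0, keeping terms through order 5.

-405*t^5 - 135*t^4 - 45*t^3 - 15*t^2 - 5*t - 1

Shift and add copies of the series according to the polynomial's terms.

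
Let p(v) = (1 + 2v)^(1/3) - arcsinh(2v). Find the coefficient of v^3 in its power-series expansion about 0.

Combine the two series term by term.
p(0) = 1
p′(0) = -4/3
p′′(0) = -8/9
p′′′(0) = 296/27
Dividing each by k! gives the coefficients c_0, ..., c_3.

148/81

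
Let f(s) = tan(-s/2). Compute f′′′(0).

Differentiate repeatedly and evaluate at the center.
From the series, [s^3] f = -1/24; multiply by 3! = 6 to get -1/4.

-1/4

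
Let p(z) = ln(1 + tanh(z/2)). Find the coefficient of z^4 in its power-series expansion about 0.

Plug the Maclaurin series of the inner function into that of the outer and collect terms.
p(0) = 0
p′(0) = 1/2
p′′(0) = -1/4
p′′′(0) = 0
p^(4)(0) = 1/8
Dividing each by k! gives the coefficients c_0, ..., c_4.

1/192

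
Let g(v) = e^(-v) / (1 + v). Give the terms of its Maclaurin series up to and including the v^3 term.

-8*v^3/3 + 5*v^2/2 - 2*v + 1

Multiply the two series term by term and collect like powers.
g(0) = 1
g′(0) = -2
g′′(0) = 5
g′′′(0) = -16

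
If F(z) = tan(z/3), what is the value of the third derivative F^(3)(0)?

Apply the Taylor formula c_k = f^(k)(a)/k!.
The coefficient of z^3 in the expansion is 1/81, so F′′′(0) = 3! * (1/81) = 2/27.

2/27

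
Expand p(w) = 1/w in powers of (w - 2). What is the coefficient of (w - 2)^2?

1/8

p(2) = 1/2
p′(2) = -1/4
p′′(2) = 1/4
So c_2 = p′′(2)/2! = 1/8.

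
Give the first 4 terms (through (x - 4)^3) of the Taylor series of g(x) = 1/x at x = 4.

-(x - 4)^3/256 + (x - 4)^2/64 - (x - 4)/16 + 1/4

Apply the Taylor formula c_k = f^(k)(a)/k!.
g(4) = 1/4
g′(4) = -1/16
g′′(4) = 1/32
g′′′(4) = -3/128
Dividing each by k! gives the coefficients c_0, ..., c_3.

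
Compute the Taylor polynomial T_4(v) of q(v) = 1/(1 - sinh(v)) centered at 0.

Let u equal the inner series; expand the outer function in u and truncate.
q(0) = 1
q′(0) = 1
q′′(0) = 2
q′′′(0) = 7
q^(4)(0) = 32

4*v^4/3 + 7*v^3/6 + v^2 + v + 1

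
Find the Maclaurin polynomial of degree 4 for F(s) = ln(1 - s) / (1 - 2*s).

Expand 1/(denominator) as a geometric series and multiply by the numerator's series.
F(0) = 0
F′(0) = -1
F′′(0) = -5
F′′′(0) = -32
F^(4)(0) = -262

-131*s^4/12 - 16*s^3/3 - 5*s^2/2 - s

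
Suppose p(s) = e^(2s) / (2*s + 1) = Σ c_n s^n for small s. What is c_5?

-176/15

Multiply the numerator's expansion by the denominator's geometric series.
p(0) = 1
p′(0) = 0
p′′(0) = 4
p′′′(0) = -16
p^(4)(0) = 144
p^(5)(0) = -1408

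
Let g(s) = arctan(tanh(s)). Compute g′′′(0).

Substitute the inner expansion into the outer series and collect powers.
The coefficient of s^3 in the expansion is -2/3, so g′′′(0) = 3! * (-2/3) = -4.

-4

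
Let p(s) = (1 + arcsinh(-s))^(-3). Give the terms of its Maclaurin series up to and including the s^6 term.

Let u equal the inner series; expand the outer function in u and truncate.
p(0) = 1
p′(0) = 3
p′′(0) = 12
p′′′(0) = 57
p^(4)(0) = 312
p^(5)(0) = 1947
p^(6)(0) = 13728
Dividing each by k! gives the coefficients c_0, ..., c_6.

286*s^6/15 + 649*s^5/40 + 13*s^4 + 19*s^3/2 + 6*s^2 + 3*s + 1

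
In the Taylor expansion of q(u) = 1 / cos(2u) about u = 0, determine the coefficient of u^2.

2

Divide the numerator series by the denominator series (power-series long division).
q(0) = 1
q′(0) = 0
q′′(0) = 4
The Taylor polynomial is Σ q^(k)(0)/k! · u^k.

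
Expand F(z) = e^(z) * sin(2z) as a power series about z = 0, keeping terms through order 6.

Expand each factor separately, then convolve coefficients.
F(0) = 0
F′(0) = 2
F′′(0) = 4
F′′′(0) = -2
F^(4)(0) = -24
F^(5)(0) = -38
F^(6)(0) = 44
The Taylor polynomial is Σ F^(k)(0)/k! · z^k.

11*z^6/180 - 19*z^5/60 - z^4 - z^3/3 + 2*z^2 + 2*z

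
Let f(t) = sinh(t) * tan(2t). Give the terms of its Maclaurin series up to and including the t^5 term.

Write out both Maclaurin series and multiply, keeping only the needed powers.
f(0) = 0
f′(0) = 0
f′′(0) = 4
f′′′(0) = 0
f^(4)(0) = 72
f^(5)(0) = 0

3*t^4 + 2*t^2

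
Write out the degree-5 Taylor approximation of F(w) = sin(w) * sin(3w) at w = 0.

Multiply the two series term by term and collect like powers.
[w^0] = 0;  [w^1] = 0;  [w^2] = 3;  [w^3] = 0;  [w^4] = -5;  [w^5] = 0.

-5*w^4 + 3*w^2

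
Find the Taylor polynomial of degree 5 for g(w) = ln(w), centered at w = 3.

(w - 3)^5/1215 - (w - 3)^4/324 + (w - 3)^3/81 - (w - 3)^2/18 + (w - 3)/3 + ln(3)

g(3) = ln(3)
g′(3) = 1/3
g′′(3) = -1/9
g′′′(3) = 2/27
g^(4)(3) = -2/27
g^(5)(3) = 8/81
The Taylor polynomial is Σ g^(k)(3)/k! · (w - 3)^k.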